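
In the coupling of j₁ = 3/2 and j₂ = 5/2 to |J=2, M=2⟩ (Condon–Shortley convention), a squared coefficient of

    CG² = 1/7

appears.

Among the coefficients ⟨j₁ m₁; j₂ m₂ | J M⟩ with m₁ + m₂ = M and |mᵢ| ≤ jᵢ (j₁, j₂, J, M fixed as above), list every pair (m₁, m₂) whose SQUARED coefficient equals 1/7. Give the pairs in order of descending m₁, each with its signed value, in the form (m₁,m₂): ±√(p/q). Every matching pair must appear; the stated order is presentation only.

(3/2,1/2): +√(1/7)

Admissible pairs with m₁+m₂ = M = 2: (-1/2,5/2), (1/2,3/2), (3/2,1/2)
  (m₁,m₂)=(3/2,1/2): CG² = 1/7, CG = +√(1/7)   ← matches the target
  (m₁,m₂)=(1/2,3/2): CG² = 8/21, CG = −√(8/21)
  (m₁,m₂)=(-1/2,5/2): CG² = 10/21, CG = +√(10/21)
Pairs with CG² = 1/7: (3/2,1/2): +√(1/7)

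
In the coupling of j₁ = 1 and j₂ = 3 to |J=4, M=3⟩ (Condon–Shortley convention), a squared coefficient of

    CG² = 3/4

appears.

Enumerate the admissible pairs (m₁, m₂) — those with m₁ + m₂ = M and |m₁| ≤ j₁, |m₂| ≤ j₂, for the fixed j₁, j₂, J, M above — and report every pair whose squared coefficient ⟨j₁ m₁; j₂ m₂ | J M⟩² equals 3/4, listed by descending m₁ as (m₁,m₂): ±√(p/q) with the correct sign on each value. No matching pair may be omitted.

(1,2): +√(3/4)

Admissible pairs with m₁+m₂ = M = 3: (0,3), (1,2)
  (m₁,m₂)=(1,2): CG² = 3/4, CG = +√(3/4)   ← matches the target
  (m₁,m₂)=(0,3): CG² = 1/4, CG = +√(1/4)
Pairs with CG² = 3/4: (1,2): +√(3/4)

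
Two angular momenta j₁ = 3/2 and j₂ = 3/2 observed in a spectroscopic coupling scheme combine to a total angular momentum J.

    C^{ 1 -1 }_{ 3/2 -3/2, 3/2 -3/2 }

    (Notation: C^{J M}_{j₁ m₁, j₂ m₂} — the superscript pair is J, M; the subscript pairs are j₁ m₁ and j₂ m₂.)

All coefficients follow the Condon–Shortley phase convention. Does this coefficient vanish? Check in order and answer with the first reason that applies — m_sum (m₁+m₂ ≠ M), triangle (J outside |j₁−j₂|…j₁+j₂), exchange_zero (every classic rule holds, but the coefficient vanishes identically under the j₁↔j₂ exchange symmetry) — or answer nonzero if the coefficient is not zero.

m-sum: m₁+m₂ = -3/2+(-3/2) = -3, M = -1  ✗ ⇒ coefficient is 0

m_sum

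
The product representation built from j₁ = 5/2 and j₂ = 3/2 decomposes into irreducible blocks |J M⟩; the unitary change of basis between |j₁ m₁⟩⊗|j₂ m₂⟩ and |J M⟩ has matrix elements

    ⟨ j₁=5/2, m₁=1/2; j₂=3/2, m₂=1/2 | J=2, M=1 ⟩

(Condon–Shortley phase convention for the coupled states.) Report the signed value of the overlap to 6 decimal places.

triangle: 2!*3!*1!/7! = 12/5040
(j±m)!: 3!*2!*2!*1!*3!*1! = 144
prefactor² = (2J+1)*Δ*N² = 12/7
  k=1: −1/(1!*1!*1!*1!*2!*0!) = -1/2
  k=2: +1/(2!*0!*0!*0!*3!*1!) = 1/12
Σ = -5/12  ⇒  CG² = 12/7*(-5/12)² = 25/84
CG = −√(25/84) = -0.545545

-0.545545  (= −√(25/84))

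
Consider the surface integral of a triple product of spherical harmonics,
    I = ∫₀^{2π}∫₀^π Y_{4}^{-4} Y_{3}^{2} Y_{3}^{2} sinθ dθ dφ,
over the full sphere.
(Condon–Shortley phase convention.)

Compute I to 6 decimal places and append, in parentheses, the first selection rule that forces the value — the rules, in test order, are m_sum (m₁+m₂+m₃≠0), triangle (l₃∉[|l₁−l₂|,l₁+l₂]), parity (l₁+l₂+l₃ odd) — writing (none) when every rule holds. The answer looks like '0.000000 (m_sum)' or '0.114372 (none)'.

0.214561 (none)

m-sum 0 ✓  L=10 even ✓  1≤3≤7 ✓
Π(2lᵢ+1) = 9×7×7 = 441
triangle coeff Δ(4,3,3) = 1/34650
Σ_t [1,3]: t=1:−1/72 t=2:+1/16 t=3:−1/72 = 5/144
(3j)²=2/77 [(4 3 3; 0 0 0)], sign=-1
Σ_t [4,4]: t=4:+1/576 = 1/576
(3j)²=5/99 [(4 3 3; -4 2 2)], sign=-1
⇒ 4πI² = 70/121
I = (+1)√(70/121/(4π)) = 0.21456131
No selection rule forces the value: the integral is nonzero (none).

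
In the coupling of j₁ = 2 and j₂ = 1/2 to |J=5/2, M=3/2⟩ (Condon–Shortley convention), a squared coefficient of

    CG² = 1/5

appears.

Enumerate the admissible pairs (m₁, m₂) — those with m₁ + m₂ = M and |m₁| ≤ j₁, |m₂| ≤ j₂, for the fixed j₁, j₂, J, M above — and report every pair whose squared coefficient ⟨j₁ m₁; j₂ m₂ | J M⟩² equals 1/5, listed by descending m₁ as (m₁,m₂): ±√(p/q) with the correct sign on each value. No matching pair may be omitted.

Admissible pairs with m₁+m₂ = M = 3/2: (1,1/2), (2,-1/2)
  (m₁,m₂)=(2,-1/2): CG² = 1/5, CG = +√(1/5)   ← matches the target
  (m₁,m₂)=(1,1/2): CG² = 4/5, CG = +√(4/5)
Pairs with CG² = 1/5: (2,-1/2): +√(1/5)

(2,-1/2): +√(1/5)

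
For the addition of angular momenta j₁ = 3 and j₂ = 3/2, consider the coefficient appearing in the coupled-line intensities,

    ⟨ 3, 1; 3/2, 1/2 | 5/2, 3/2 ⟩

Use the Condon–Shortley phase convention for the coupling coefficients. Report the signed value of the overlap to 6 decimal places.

triangle: 2!·4!·1!/8! = 48/40320
(j±m)!: 4!·2!·2!·1!·4!·1! = 2304
prefactor² = (2J+1)·Δ·N² = 576/35
  k=1: −1/(1!·1!·1!·1!·3!·0!) = -1/6
  k=2: +1/(2!·0!·0!·0!·4!·1!) = 1/48
Σ = -7/48  ⇒  CG² = 576/35·(-7/48)² = 7/20
CG = −√(7/20) = -0.591608

-0.591608  (= −√(7/20))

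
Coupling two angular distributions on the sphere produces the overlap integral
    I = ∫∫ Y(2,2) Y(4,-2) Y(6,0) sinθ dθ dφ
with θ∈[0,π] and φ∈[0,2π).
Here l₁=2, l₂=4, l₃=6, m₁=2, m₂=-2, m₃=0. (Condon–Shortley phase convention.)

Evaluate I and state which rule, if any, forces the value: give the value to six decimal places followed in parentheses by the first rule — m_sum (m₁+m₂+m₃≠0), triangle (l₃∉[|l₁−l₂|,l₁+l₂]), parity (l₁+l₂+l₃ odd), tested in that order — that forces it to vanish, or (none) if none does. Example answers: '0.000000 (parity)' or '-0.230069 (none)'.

0.061597 (none)

Checks pass: Σm=0; 12 even; l₃=6∈[2,6].
(2·2+1)(2·4+1)(2·6+1) = 585
Δ: 0! 4! 8! / 13! → 1/6435
sum: t=0:+1/2304 = 1/2304
3j²(2 4 6; 0 0 0) = Δ·Π!·Σ² = 5/143  (sign +1)
sum: t=0:+1/34560 = 1/34560
3j²(2 4 6; 2 -2 0) = Δ·Π!·Σ² = 1/429  (sign +1)
combine: 4πI² = 585·5/143·1/429 = 75/1573
take √, sign +1: I = 0.06159725
No selection rule forces the value: the integral is nonzero (none).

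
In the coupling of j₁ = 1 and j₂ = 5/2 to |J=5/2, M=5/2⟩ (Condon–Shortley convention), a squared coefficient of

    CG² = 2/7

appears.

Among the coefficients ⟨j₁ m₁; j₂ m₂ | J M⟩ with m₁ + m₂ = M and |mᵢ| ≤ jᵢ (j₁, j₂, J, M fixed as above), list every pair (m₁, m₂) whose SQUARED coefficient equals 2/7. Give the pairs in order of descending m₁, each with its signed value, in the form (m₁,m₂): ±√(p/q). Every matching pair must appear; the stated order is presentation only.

Admissible pairs with m₁+m₂ = M = 5/2: (0,5/2), (1,3/2)
  (m₁,m₂)=(1,3/2): CG² = 2/7, CG = +√(2/7)   ← matches the target
  (m₁,m₂)=(0,5/2): CG² = 5/7, CG = −√(5/7)
Pairs with CG² = 2/7: (1,3/2): +√(2/7)

(1,3/2): +√(2/7)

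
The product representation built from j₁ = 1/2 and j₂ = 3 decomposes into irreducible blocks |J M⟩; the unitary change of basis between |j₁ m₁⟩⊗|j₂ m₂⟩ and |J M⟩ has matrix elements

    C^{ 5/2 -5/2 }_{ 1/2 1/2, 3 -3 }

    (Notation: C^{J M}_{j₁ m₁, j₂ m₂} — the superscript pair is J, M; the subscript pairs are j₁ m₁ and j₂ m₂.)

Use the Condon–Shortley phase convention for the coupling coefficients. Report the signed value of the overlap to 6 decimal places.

triangle: 1!*0!*5!/7! = 120/5040
(j±m)!: 1!*0!*0!*6!*0!*5! = 86400
prefactor² = (2J+1)*Δ*N² = 86400/7
  k=0: +1/(0!*1!*0!*0!*0!*5!) = 1/120
Σ = 1/120  ⇒  CG² = 86400/7*(1/120)² = 6/7
CG = +√(6/7) = +0.925820

+0.925820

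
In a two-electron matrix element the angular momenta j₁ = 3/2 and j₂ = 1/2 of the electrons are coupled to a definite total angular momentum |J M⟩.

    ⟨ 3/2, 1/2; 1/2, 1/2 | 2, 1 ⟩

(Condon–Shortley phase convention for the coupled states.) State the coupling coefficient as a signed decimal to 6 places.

+0.866025

triangle: 0!·3!·1!/5! = 6/120
(j±m)!: 2!·1!·1!·0!·3!·1! = 12
prefactor² = (2J+1)·Δ·N² = 3
  k=0: +1/(0!·0!·1!·1!·2!·0!) = 1/2
Σ = 1/2  ⇒  CG² = 3·(1/2)² = 3/4
CG = +√(3/4) = +0.866025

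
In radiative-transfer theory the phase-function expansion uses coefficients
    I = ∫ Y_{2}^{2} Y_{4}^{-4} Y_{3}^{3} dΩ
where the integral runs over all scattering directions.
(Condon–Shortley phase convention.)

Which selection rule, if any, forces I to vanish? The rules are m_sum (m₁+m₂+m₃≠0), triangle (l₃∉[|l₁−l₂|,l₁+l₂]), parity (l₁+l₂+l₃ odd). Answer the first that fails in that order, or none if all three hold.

m_sum

azimuthal sum: 2 − 4 + 3 = 1  ✗
2 ≤ 3 ≤ 6 (triangle on l)
L = 2 + 4 + 3 = 9 (odd)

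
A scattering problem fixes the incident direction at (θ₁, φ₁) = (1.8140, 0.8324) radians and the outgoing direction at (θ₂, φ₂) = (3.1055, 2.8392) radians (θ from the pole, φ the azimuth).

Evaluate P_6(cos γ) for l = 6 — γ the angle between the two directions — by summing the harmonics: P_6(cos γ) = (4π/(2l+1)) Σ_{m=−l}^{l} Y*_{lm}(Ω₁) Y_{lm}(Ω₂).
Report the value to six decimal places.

Summing Y*_{l m}(θ₁,φ₁)·Y_{l m}(θ₂,φ₂) over m ∈ [−6, 6]; prefactor 4π/(2·6+1) = 0.966644:
  term(m=-6) = 0.00000 + 0.00000j   from Y*(Ω₁)=0.11238 - 0.38787j, Y(Ω₂)=-0.00000 + 0.00000j
  term(m=-5) = -0.00000 + 0.00000j   from Y*(Ω₁)=0.18153 + 0.29582j, Y(Ω₂)=0.00000 + 0.00000j
  term(m=-4) = 0.00000 + 0.00000j   from Y*(Ω₁)=0.11262 + 0.02143j, Y(Ω₂)=0.00000 + 0.00001j
  term(m=-3) = -0.00008 - 0.00002j   from Y*(Ω₁)=-0.27083 + 0.20350j, Y(Ω₂)=0.00015 + 0.00019j
  term(m=-2) = -0.00009 + 0.00011j   from Y*(Ω₁)=-0.00193 + 0.02051j, Y(Ω₂)=0.00556 + 0.00384j
  term(m=-1) = -0.01620 - 0.03477j   from Y*(Ω₁)=-0.21850 - 0.24007j, Y(Ω₂)=0.11279 + 0.03519j
  term(m=+0) = 0.00477 + 0.00000j   from Y*(Ω₁)=0.00475 + 0.00000j, Y(Ω₂)=1.00324 + 0.00000j
  term(m=+1) = -0.01620 + 0.03477j   from Y*(Ω₁)=0.21850 - 0.24007j, Y(Ω₂)=-0.11279 + 0.03519j
  term(m=+2) = -0.00009 - 0.00011j   from Y*(Ω₁)=-0.00193 - 0.02051j, Y(Ω₂)=0.00556 - 0.00384j
  term(m=+3) = -0.00008 + 0.00002j   from Y*(Ω₁)=0.27083 + 0.20350j, Y(Ω₂)=-0.00015 + 0.00019j
  term(m=+4) = 0.00000 - 0.00000j   from Y*(Ω₁)=0.11262 - 0.02143j, Y(Ω₂)=0.00000 - 0.00001j
  term(m=+5) = -0.00000 - 0.00000j   from Y*(Ω₁)=-0.18153 + 0.29582j, Y(Ω₂)=-0.00000 + 0.00000j
  term(m=+6) = 0.00000 - 0.00000j   from Y*(Ω₁)=0.11238 + 0.38787j, Y(Ω₂)=-0.00000 - 0.00000j
Σ over m = -0.02797 - 0.00000j; ×(4π/13) → -0.02703 - 0.00000j. Real part: -0.027033

-0.027033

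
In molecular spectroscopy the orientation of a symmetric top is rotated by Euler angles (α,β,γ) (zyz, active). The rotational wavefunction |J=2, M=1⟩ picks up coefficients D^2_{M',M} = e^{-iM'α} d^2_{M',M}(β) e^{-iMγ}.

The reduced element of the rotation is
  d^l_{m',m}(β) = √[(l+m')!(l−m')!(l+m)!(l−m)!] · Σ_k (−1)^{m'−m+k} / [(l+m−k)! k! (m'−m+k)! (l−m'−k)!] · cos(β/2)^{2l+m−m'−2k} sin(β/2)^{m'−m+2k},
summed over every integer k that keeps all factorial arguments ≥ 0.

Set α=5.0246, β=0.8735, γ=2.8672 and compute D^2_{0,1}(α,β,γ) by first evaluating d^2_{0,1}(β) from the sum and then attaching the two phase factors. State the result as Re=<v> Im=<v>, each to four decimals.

D^2_{0,1}(5.0246,0.8735,2.8672) = e^{-i·0·5.0246}·d^2_{0,1}(0.8735)·e^{-i·1·2.8672}. Compute d first:
Half-angle: c=0.906131, s=0.422997. N=√(2·2·6·1)=4.898979
k: max(0,(1)−(0))=1 … min(2+(1),2−(0))=2
  k=1: (−1)^0·4.8990/(2)·0.9061^3·0.4230^1 = +0.770878
  k=2: (−1)^1·4.8990/(2)·0.9061^1·0.4230^3 = -0.167988
d^2_{0,1}(0.8735) = +0.770878 -0.167988 = +0.602891
D = (+1.000000+0.000000i)·(+0.602891)·(-0.962590-0.270962i) = -0.580336-0.163361i

Re=-0.5803 Im=-0.1634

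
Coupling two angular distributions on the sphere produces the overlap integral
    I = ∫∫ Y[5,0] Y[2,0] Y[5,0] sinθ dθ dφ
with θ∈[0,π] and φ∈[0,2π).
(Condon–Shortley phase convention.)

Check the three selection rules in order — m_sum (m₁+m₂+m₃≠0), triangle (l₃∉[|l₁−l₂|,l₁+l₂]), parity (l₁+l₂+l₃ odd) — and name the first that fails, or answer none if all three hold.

none

azimuthal sum: 0 + 0 + 0 = 0  ✓
3 ≤ 5 ≤ 7 (triangle on l)  ✓
L = 5 + 2 + 5 = 12 (even)  ✓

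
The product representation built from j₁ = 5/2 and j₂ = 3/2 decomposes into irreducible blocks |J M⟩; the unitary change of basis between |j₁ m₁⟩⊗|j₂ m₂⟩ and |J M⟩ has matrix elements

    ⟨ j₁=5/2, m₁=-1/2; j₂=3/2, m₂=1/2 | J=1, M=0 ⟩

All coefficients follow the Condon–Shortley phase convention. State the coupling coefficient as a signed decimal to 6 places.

+0.547723  (= +√(3/10))

triangle: 3!*2!*0!/6! = 12/720
(j±m)!: 2!*3!*2!*1!*1!*1! = 24
prefactor² = (2J+1)*Δ*N² = 6/5
  k=2: +1/(2!*1!*1!*0!*1!*0!) = 1/2
Σ = 1/2  ⇒  CG² = 6/5*(1/2)² = 3/10
CG = +√(3/10) = +0.547723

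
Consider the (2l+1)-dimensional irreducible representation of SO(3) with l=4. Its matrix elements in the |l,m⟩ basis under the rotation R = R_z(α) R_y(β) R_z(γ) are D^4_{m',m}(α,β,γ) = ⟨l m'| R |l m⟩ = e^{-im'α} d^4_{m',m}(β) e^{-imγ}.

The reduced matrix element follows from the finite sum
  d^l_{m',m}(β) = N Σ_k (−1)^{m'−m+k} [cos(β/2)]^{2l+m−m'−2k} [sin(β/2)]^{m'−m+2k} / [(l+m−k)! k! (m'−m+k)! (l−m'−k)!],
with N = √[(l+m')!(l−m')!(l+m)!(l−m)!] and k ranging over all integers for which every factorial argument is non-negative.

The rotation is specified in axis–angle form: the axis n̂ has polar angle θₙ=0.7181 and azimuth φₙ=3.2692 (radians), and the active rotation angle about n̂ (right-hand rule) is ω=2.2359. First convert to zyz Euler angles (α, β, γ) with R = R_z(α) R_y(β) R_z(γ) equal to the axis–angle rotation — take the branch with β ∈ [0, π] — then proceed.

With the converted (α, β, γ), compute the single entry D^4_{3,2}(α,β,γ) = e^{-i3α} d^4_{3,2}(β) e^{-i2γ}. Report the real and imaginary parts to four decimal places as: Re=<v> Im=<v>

Re=0.2778 Im=-0.1177

Axis–angle → zyz. n̂ = (sinθₙcosφₙ, sinθₙsinφₙ, cosθₙ) = (-0.652605, -0.083732, +0.753057), ω = 2.2359.
R = I cosω + sinω [n̂]ₓ + (1−cosω) n̂n̂ᵀ gives
  R = [+0.071589, -0.504178, -0.860627; +0.680912, -0.605803, +0.411535; -0.728858, -0.615473, +0.299932]
β = atan2(√(R₁₃²+R₂₃²), R₃₃) = 1.266175; α = atan2(R₂₃, R₁₃) mod 2π = 2.695552; γ = atan2(R₃₂, −R₃₁) mod 2π = 5.581930
First d^4_{3,2}(β=1.2662), then the phase factors e^{-i(3)α} and e^{-i(2)γ}:
With c≡cos(β/2)=0.806205 and s≡sin(β/2)=0.591637, N=[5040·1·720·2]^{1/2}=2693.993318
The bounds max(0,m−m')=0 and min(l+m,l−m')=1 give 2 terms
  k=0: (−1)^1·2693.9933/(720)·0.8062^7·0.5916^1 = -0.490045
  k=1: (−1)^2·2693.9933/(240)·0.8062^5·0.5916^3 = +0.791730
d^4_{3,2}(1.2662) = -0.490045 +0.791730 = +0.301685
Phases: e^{-i·(3)·2.6956}=-0.230582-0.973053i, e^{-i·(2)·5.5819}=+0.167493+0.985873i ⇒ D=+0.277757-0.117749i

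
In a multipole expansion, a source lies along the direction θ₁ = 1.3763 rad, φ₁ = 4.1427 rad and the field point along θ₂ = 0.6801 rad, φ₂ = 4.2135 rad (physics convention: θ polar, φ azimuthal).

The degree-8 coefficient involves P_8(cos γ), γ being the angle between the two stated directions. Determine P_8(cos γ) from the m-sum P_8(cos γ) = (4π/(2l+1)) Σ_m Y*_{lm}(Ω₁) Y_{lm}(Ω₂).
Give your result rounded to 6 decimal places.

Addition theorem: P_8(cos γ) = (4π/17) Σ_m Y*_{lm}(Ω₁) Y_{lm}(Ω₂), m = −8…8:
  term(m=-8) = 0.00471 - 0.00299j   from Y*(Ω₁)=-0.06828 + 0.43733j, Y(Ω₂)=-0.00833 - 0.00947j
  term(m=-7) = 0.01913 - 0.01034j   from Y*(Ω₁)=-0.26115 - 0.23116j, Y(Ω₂)=-0.02142 + 0.05856j
  term(m=-6) = -0.02527 + 0.01143j   from Y*(Ω₁)=-0.14203 + 0.04031j, Y(Ω₂)=0.18578 - 0.02775j
  term(m=-5) = -0.12338 + 0.04560j   from Y*(Ω₁)=0.10074 - 0.33374j, Y(Ω₂)=-0.22750 - 0.30103j
  term(m=-4) = 0.01720 - 0.00500j   from Y*(Ω₁)=-0.02436 - 0.02846j, Y(Ω₂)=-0.19703 + 0.43563j
  term(m=-3) = 0.08417 - 0.01815j   from Y*(Ω₁)=0.32899 - 0.04578j, Y(Ω₂)=0.25853 - 0.01920j
  term(m=-2) = -0.00274 + 0.00039j   from Y*(Ω₁)=-0.00527 + 0.01145j, Y(Ω₂)=0.11882 + 0.18415j
  term(m=-1) = 0.12221 - 0.00867j   from Y*(Ω₁)=0.17332 + 0.27059j, Y(Ω₂)=0.18242 - 0.33479j
  term(m=+0) = -0.00287 + 0.00000j   from Y*(Ω₁)=-0.02735 + 0.00000j, Y(Ω₂)=0.10498 + 0.00000j
  term(m=+1) = 0.12221 + 0.00867j   from Y*(Ω₁)=-0.17332 + 0.27059j, Y(Ω₂)=-0.18242 - 0.33479j
  term(m=+2) = -0.00274 - 0.00039j   from Y*(Ω₁)=-0.00527 - 0.01145j, Y(Ω₂)=0.11882 - 0.18415j
  term(m=+3) = 0.08417 + 0.01815j   from Y*(Ω₁)=-0.32899 - 0.04578j, Y(Ω₂)=-0.25853 - 0.01920j
  term(m=+4) = 0.01720 + 0.00500j   from Y*(Ω₁)=-0.02436 + 0.02846j, Y(Ω₂)=-0.19703 - 0.43563j
  term(m=+5) = -0.12338 - 0.04560j   from Y*(Ω₁)=-0.10074 - 0.33374j, Y(Ω₂)=0.22750 - 0.30103j
  term(m=+6) = -0.02527 - 0.01143j   from Y*(Ω₁)=-0.14203 - 0.04031j, Y(Ω₂)=0.18578 + 0.02775j
  term(m=+7) = 0.01913 + 0.01034j   from Y*(Ω₁)=0.26115 - 0.23116j, Y(Ω₂)=0.02142 + 0.05856j
  term(m=+8) = 0.00471 + 0.00299j   from Y*(Ω₁)=-0.06828 - 0.43733j, Y(Ω₂)=-0.00833 + 0.00947j
Accumulated sum 0.18919 - 0.00000j; after 4π/(2l+1) scaling, 0.13985 - 0.00000j ⇒ P_8 = 0.139848

0.139848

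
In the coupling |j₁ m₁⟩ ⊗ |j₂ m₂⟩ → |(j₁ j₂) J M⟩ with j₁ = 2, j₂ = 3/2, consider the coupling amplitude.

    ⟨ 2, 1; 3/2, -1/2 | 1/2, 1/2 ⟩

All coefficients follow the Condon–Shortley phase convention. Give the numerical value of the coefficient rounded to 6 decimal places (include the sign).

j₁+j₂−J=3  J+j₁−j₂=1  J−j₁+j₂=0  j₁+j₂+J+1=5
(j₁±m₁, j₂±m₂, J±M) = (3,1,1,2,1,0)
P² = 6/5
sum k=1..1:
  [1] −1/2 = -1/2
S = -1/2
C² = P²·S² = 3/10 ; C = -0.547723

-0.547723  (= −√(3/10))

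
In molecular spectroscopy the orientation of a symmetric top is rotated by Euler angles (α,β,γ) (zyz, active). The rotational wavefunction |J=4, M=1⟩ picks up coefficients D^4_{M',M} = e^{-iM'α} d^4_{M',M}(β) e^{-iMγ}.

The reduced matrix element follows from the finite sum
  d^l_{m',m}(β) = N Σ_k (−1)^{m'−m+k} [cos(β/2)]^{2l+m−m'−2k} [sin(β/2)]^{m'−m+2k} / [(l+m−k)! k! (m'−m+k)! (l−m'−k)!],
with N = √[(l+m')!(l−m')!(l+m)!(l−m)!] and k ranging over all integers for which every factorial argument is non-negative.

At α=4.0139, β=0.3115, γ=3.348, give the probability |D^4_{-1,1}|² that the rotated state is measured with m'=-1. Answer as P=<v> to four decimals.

D^4_{-1,1}(4.0139,0.3115,3.3480) = e^{-i·-1·4.0139}·d^4_{-1,1}(0.3115)·e^{-i·1·3.3480}. Compute d first:
With c≡cos(β/2)=0.987895 and s≡sin(β/2)=0.155121, N=[6·120·120·6]^{1/2}=720.000000
Admissible k: 2..5 (factorial args all ≥0)
  k=2: (−1)^0·720.0000/(72)·0.9879^6·0.1551^2 = +0.223670
  k=3: (−1)^1·720.0000/(24)·0.9879^4·0.1551^4 = -0.016544
  k=4: (−1)^2·720.0000/(48)·0.9879^2·0.1551^6 = +0.000204
  k=5: (−1)^3·720.0000/(720)·0.9879^0·0.1551^8 = -0.000000
d^4_{-1,1}(0.3115) = +0.223670 -0.016544 +0.000204 -0.000000 = +0.207329
|D^4_{-1,1}|² = |d^4_{-1,1}(β)|² = (+0.207329)² = 0.042985 (the z-rotation phases have unit modulus)

P=0.0430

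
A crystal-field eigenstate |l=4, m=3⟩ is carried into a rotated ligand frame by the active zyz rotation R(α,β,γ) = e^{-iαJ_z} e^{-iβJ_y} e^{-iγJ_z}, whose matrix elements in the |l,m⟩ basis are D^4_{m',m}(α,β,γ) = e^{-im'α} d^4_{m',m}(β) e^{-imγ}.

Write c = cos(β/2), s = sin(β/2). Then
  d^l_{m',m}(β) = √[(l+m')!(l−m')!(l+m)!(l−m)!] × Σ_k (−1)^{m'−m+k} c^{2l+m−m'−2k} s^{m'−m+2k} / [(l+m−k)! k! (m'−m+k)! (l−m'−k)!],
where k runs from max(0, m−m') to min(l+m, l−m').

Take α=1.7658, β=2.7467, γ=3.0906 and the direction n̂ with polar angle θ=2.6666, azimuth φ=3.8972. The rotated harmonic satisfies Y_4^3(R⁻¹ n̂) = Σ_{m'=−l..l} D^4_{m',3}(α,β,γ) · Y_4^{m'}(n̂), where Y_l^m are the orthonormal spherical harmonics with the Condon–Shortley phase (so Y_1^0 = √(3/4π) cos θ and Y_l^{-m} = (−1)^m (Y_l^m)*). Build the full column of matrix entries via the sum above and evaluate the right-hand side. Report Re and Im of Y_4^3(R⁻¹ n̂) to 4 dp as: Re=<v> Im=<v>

Re=-0.1095 Im=0.2732

Need the full column D^4_{m',3} for m'=−4..4 at α=1.7658, β=2.7467, γ=3.0906.
cos(β/2)=0.196166, sin(β/2)=0.980571
d^4_{-4,3}: single k=7 term ⇒ +0.483639;  D = -0.287974-0.388558i
d^4_{-3,3}: k∈[6..7] ⇒ +0.239452 -0.854735 = -0.615283;  D = +0.413963-0.455200i
d^4_{-2,3}: k∈[5..6] ⇒ +0.076816 -0.639794 = -0.562978;  D = -0.482005-0.290887i
d^4_{-1,3}: k∈[4..5] ⇒ +0.018110 -0.271513 = -0.253403;  D = -0.086411+0.238215i
d^4_{0,3}: k∈[3..4] ⇒ +0.003241 -0.080971 = -0.077730;  D = +0.076823+0.011845i
d^4_{1,3}: k∈[2..3] ⇒ +0.000435 -0.018110 = -0.017676;  D = -0.000743-0.017660i
d^4_{2,3}: k∈[1..2] ⇒ +0.000041 -0.003074 = -0.003033;  D = -0.002948+0.000712i
d^4_{3,3}: k∈[0..1] ⇒ +0.000002 -0.000384 = -0.000381;  D = +0.000160+0.000346i
d^4_{4,3}: single k=0 term ⇒ -0.000031;  D = +0.000025-0.000018i
Y_4^{m'}(θ=2.6666,φ=3.8972) and Σ D·Y over m':
  (-0.2880-0.3886i)·(-0.0192-0.0023i)  (+0.4140-0.4552i)·(-0.0683-0.0817i)  (-0.4820-0.2909i)·(+0.0189-0.3168i)  (-0.0864+0.2382i)·(+0.3551-0.3346i)  (+0.0768+0.0118i)·(+0.1232+0.0000i)  (-0.0007-0.0177i)·(-0.3551-0.3346i)  (-0.0029+0.0007i)·(+0.0189+0.3168i)  (+0.0002+0.0003i)·(+0.0683-0.0817i)  (+0.0000-0.0000i)·(-0.0192+0.0023i)
Y_4^3(R⁻¹ n̂) = -0.109478+0.273167i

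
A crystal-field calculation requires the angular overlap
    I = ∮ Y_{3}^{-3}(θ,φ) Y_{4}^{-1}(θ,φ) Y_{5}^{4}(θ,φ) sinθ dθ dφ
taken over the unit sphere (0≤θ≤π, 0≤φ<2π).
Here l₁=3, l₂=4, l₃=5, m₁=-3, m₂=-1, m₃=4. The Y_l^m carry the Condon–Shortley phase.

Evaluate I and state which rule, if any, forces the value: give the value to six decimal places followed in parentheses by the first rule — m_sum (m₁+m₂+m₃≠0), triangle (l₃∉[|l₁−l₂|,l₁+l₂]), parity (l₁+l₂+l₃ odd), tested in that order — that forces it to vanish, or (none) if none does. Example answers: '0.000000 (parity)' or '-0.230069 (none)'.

m-sum 0 ✓  L=12 even ✓  1≤5≤7 ✓
Π(2lᵢ+1) = 7×9×11 = 693
triangle coeff Δ(3,4,5) = 1/180180
Σ_t [0,2]: t=0:+1/576 t=1:−1/144 t=2:+1/576 = -1/288
(3j)²=20/1001 [(3 4 5; 0 0 0)], sign=+1
Σ_t [2,2]: t=2:+1/5760 = 1/5760
(3j)²=9/286 [(3 4 5; -3 -1 4)], sign=-1
⇒ 4πI² = 810/1859
I = (-1)√(810/1859/(4π)) = -0.18620781
No selection rule forces the value: the integral is nonzero (none).

-0.186208 (none)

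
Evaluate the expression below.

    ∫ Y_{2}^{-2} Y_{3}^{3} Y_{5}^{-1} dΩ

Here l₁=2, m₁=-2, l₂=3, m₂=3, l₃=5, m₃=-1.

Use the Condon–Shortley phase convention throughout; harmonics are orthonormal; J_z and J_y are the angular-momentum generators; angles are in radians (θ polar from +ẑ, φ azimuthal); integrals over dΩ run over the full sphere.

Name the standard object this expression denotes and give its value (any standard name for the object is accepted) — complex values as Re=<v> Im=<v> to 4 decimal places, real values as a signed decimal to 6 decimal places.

Gaunt coefficient, -0.023961

This is a Gaunt coefficient — the integral of a triple product of spherical harmonics over the sphere.
m-sum 0 ✓  L=10 even ✓  1≤5≤5 ✓
Π(2lᵢ+1) = 5×7×11 = 385
triangle coeff Δ(2,3,5) = 1/2310
Σ_t [0,0]: t=0:+1/144 = 1/144
(3j)²=10/231 [(2 3 5; 0 0 0)], sign=-1
Σ_t [0,0]: t=0:+1/17280 = 1/17280
(3j)²=1/2310 [(2 3 5; -2 3 -1)], sign=+1
⇒ 4πI² = 5/693
I = (-1)√(5/693/(4π)) = -0.02396147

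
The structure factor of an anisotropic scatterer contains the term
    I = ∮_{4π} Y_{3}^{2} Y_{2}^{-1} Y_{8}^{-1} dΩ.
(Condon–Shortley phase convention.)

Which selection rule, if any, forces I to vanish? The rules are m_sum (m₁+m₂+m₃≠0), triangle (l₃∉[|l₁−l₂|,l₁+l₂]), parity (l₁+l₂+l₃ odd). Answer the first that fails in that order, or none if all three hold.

Σmᵢ = 0  ✓
l₃∈[|l₁−l₂|,l₁+l₂]=[1,5] required, l₃=8 fails  ✗
Σlᵢ = 13 ⇒ odd

triangle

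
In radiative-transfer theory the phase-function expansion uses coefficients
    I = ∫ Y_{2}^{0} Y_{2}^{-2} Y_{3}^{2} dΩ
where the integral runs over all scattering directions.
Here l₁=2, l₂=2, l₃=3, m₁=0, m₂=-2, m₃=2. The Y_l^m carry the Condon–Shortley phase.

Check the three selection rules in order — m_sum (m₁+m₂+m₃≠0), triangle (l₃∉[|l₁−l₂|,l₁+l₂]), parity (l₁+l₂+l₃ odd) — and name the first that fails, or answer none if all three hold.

parity

m₁+m₂+m₃ = 0 − 2 + 2 = 0  ✓
triangle: |2−2|=0 ≤ l₃=3 ≤ 2+2=4  ✓
parity: l₁+l₂+l₃ = 7 is odd  ✗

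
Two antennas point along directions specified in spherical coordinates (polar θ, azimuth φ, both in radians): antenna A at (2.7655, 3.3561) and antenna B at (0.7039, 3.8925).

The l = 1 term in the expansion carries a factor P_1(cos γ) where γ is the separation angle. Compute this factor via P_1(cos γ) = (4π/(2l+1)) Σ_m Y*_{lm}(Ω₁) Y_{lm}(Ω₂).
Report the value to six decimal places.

-0.504720

Term-by-term m-sum for l=1 (normalisation 4π/3 = 4.188790):
  m=-1: Y*=-0.12399 - 0.02701j  Y=-0.16347 + 0.15256j  product 0.02439 - 0.01450j
  m=+0: Y*=-0.45445 + 0.00000j  Y=0.37247 + 0.00000j  product -0.16927 + 0.00000j
  m=+1: Y*=0.12399 - 0.02701j  Y=0.16347 + 0.15256j  product 0.02439 + 0.01450j
Total Σ_m = -0.12049 + 0.00000j. Multiply by 4.188790: -0.50472 + 0.00000j. P_1(cos γ) = -0.504720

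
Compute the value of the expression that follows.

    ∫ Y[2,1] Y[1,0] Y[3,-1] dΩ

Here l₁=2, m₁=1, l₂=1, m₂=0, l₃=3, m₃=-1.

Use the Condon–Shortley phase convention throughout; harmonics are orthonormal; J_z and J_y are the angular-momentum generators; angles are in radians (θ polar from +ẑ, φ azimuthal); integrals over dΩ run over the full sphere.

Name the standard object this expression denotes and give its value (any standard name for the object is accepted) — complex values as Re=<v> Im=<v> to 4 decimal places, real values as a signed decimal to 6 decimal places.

This is a Gaunt coefficient — the integral of a triple product of spherical harmonics over the sphere.
Checks pass: Σm=0; 6 even; l₃=3∈[1,3].
(2·2+1)(2·1+1)(2·3+1) = 105
Δ: 0! 4! 2! / 7! → 1/105
sum: t=0:+1/4 = 1/4
3j²(2 1 3; 0 0 0) = Δ·Π!·Σ² = 3/35  (sign -1)
sum: t=0:+1/6 = 1/6
3j²(2 1 3; 1 0 -1) = Δ·Π!·Σ² = 8/105  (sign +1)
combine: 4πI² = 105·3/35·8/105 = 24/35
take √, sign -1: I = -0.23359668

Gaunt coefficient, -0.233597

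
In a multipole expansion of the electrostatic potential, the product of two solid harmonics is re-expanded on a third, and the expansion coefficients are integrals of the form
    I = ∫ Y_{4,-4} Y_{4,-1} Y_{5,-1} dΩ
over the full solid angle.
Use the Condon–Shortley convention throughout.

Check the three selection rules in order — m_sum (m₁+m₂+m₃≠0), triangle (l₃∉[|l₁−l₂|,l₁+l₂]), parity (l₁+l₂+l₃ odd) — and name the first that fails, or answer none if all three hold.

m_sum

m₁+m₂+m₃ = -4 − 1 − 1 = -6  ✗
triangle: |4−4|=0 ≤ l₃=5 ≤ 4+4=8
parity: l₁+l₂+l₃ = 13 is odd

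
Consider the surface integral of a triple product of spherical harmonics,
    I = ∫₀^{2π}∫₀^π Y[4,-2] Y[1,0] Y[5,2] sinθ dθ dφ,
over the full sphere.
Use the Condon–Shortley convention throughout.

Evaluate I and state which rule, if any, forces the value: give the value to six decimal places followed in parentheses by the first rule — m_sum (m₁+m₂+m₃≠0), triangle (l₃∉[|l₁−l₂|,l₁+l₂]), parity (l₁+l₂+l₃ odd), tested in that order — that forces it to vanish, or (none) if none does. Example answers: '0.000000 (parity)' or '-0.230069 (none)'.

Checks pass: Σm=0; 10 even; l₃=5∈[3,5].
(2·4+1)(2·1+1)(2·5+1) = 297
Δ: 0! 8! 2! / 11! → 1/495
sum: t=0:+1/576 = 1/576
3j²(4 1 5; 0 0 0) = Δ·Π!·Σ² = 5/99  (sign -1)
sum: t=0:+1/1440 = 1/1440
3j²(4 1 5; -2 0 2) = Δ·Π!·Σ² = 7/165  (sign -1)
combine: 4πI² = 297·5/99·7/165 = 7/11
take √, sign +1: I = 0.22503380
No selection rule forces the value: the integral is nonzero (none).

0.225034 (none)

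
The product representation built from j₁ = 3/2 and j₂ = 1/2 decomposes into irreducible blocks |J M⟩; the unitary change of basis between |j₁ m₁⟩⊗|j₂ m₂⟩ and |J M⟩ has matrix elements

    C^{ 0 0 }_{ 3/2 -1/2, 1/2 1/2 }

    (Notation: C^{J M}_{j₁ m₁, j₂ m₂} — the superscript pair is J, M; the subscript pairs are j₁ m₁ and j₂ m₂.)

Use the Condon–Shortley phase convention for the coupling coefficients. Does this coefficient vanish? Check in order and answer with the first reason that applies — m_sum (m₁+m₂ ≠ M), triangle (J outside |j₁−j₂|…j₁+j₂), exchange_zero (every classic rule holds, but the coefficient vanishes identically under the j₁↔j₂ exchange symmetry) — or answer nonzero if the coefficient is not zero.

m-sum: m₁+m₂ = -1/2+1/2 = 0, M = 0  ✓
triangle: need |j₁−j₂| ≤ J ≤ j₁+j₂, i.e. J ∈ [1, 2]; J = 0 is outside ✗ ⇒ coefficient is 0

triangle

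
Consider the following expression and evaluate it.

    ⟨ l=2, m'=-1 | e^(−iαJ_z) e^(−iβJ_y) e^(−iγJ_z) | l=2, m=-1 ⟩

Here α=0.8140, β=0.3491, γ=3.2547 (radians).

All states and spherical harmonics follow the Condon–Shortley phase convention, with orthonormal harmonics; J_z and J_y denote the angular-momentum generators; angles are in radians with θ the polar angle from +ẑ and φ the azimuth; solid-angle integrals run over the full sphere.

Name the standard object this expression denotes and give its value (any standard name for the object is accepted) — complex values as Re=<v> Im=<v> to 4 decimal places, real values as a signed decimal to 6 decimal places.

This is a Wigner D-matrix element — the rotation-matrix element ⟨l m'| R(α,β,γ) |l m⟩ in the angular-momentum basis.
Split into d^2_{-1,-1}(β=0.3491) × two z-phases.
c=cos(0.349100/2)=0.984805, s=sin(0.349100/2)=0.173665; N=√[1·6·1·6]=6.000000
Admissible k: 0..1 (factorial args all ≥0)
  k=0: (−1)^0·6.0000/(6)·0.9848^4·0.1737^0 = +0.940591
  k=1: (−1)^1·6.0000/(2)·0.9848^2·0.1737^2 = -0.087750
d^2_{-1,-1}(0.3491) = +0.940591 -0.087750 = +0.852841
D = (+0.686596+0.727039i)·(+0.852841)·(-0.993610-0.112866i) = -0.511833-0.682176i

Wigner D-matrix element, Re=-0.5118 Im=-0.6822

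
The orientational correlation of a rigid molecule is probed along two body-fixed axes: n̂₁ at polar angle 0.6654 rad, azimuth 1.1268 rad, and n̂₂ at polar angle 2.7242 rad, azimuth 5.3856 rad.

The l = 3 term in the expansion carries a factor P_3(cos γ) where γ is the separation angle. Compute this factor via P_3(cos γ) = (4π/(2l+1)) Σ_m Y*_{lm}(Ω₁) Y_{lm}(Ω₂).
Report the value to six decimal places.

-0.180078

Summing Y*_{l m}(θ₁,φ₁)·Y_{l m}(θ₂,φ₂) over m ∈ [−3, 3]; prefactor 4π/(2·3+1) = 1.795196:
  term(m=-3) = +0.002669-0.000569i   from Y*(Ω₁)=-0.095392-0.023223i, Y(Ω₂)=-0.025041+0.012060i
  term(m=-2) = +0.028979+0.037061i   from Y*(Ω₁)=-0.193349+0.237732i, Y(Ω₂)=+0.034159-0.149678i
  term(m=-1) = -0.076242+0.156397i   from Y*(Ω₁)=+0.179488+0.377337i, Y(Ω₂)=+0.259622+0.325548i
  term(m=+0) = -0.011122+0.000000i   from Y*(Ω₁)=+0.027668-0.000000i, Y(Ω₂)=-0.401978+0.000000i
  term(m=+1) = -0.076242-0.156397i   from Y*(Ω₁)=-0.179488+0.377337i, Y(Ω₂)=-0.259622+0.325548i
  term(m=+2) = +0.028979-0.037061i   from Y*(Ω₁)=-0.193349-0.237732i, Y(Ω₂)=+0.034159+0.149678i
  term(m=+3) = +0.002669+0.000569i   from Y*(Ω₁)=+0.095392-0.023223i, Y(Ω₂)=+0.025041+0.012060i
Accumulated sum -0.100311+0.000000i; after 4π/(2l+1) scaling, -0.180078+0.000000i ⇒ P_3 = -0.180078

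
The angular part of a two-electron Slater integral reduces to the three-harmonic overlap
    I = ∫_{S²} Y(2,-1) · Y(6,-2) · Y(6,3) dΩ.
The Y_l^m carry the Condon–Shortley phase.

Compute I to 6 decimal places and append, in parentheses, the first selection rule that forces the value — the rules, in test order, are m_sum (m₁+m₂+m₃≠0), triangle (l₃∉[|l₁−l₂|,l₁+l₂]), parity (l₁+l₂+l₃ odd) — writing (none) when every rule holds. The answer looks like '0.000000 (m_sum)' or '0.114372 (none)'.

-0.140463 (none)

Checks pass: Σm=0; 14 even; l₃=6∈[4,8].
(2·2+1)(2·6+1)(2·6+1) = 845
Δ: 2! 2! 10! / 15! → 1/90090
sum: t=0:+1/69120 t=1:−1/14400 t=2:+1/69120 = -7/172800
3j²(2 6 6; 0 0 0) = Δ·Π!·Σ² = 14/715  (sign -1)
sum: t=1:−1/60480 t=2:+1/161280 = -1/96768
3j²(2 6 6; -1 -2 3) = Δ·Π!·Σ² = 15/1001  (sign +1)
combine: 4πI² = 845·14/715·15/1001 = 30/121
take √, sign -1: I = -0.14046335
No selection rule forces the value: the integral is nonzero (none).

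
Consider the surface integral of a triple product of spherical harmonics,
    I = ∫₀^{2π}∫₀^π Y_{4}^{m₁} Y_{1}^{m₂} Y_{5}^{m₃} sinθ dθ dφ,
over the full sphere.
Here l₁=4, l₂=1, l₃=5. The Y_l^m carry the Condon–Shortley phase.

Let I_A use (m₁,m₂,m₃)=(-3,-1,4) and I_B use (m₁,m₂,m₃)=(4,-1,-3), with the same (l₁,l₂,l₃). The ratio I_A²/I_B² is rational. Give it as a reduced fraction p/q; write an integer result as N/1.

36/1

l's match ⇒ only the (l;m) 3-j factors differ between A and B.
A: triangle coeff Δ(4,1,5) = 1/495; Σ_t [0,0]: t=0:+1/10080 = 1/10080; (3j)²=4/55 [(4 1 5; -3 -1 4)], sign=-1
B: triangle coeff Δ(4,1,5) = 1/495; Σ_t [0,0]: t=0:+1/80640 = 1/80640; (3j)²=1/495 [(4 1 5; 4 -1 -3)], sign=+1
I_A²/I_B² = (4/55)/(1/495) = 36/1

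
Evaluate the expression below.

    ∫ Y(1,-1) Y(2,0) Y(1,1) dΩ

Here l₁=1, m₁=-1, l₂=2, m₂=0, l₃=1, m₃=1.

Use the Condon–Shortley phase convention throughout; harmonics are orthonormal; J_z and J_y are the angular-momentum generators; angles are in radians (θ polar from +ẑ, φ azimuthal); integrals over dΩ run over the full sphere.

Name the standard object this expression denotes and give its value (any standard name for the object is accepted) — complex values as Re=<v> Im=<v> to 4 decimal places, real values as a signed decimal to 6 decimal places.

This is a Gaunt coefficient — the integral of a triple product of spherical harmonics over the sphere.
Rules hold: Σm=0, L=4 even, 1≤1≤3.
N = 3·5·3 = 45
Δ = 2!·0!·2!/5! = 1/30
Racah Σ t=1..1: t=1:−1/1 = -1/1
⇒ 3j(1 2 1; 0 0 0)² = 2/15, sgn +1
Racah Σ t=2..2: t=2:+1/4 = 1/4
⇒ 3j(1 2 1; -1 0 1)² = 1/30, sgn +1
4πI² = N·(3j₀)²·(3jₘ)² = 1/5
I = +1·√(0.2/4π) = 0.12615663

Gaunt coefficient, +0.126157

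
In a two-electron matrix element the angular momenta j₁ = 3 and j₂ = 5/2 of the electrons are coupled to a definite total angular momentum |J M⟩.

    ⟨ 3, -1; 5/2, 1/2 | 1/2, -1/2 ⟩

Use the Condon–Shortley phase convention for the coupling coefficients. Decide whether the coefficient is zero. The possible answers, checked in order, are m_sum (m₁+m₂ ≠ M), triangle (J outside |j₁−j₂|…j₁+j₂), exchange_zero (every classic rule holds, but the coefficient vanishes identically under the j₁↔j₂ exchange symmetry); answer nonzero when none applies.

m-sum: m₁+m₂ = -1+1/2 = -1/2, M = -1/2  ✓
triangle: |j₁−j₂| = 1/2 ≤ J = 1/2 ≤ j₁+j₂ = 11/2  ✓
exchange: j₁≠j₂ or m₁≠m₂ — the exchange symmetry imposes no constraint here
value check: CG = −√(4/21) = -0.436436 ≠ 0

nonzero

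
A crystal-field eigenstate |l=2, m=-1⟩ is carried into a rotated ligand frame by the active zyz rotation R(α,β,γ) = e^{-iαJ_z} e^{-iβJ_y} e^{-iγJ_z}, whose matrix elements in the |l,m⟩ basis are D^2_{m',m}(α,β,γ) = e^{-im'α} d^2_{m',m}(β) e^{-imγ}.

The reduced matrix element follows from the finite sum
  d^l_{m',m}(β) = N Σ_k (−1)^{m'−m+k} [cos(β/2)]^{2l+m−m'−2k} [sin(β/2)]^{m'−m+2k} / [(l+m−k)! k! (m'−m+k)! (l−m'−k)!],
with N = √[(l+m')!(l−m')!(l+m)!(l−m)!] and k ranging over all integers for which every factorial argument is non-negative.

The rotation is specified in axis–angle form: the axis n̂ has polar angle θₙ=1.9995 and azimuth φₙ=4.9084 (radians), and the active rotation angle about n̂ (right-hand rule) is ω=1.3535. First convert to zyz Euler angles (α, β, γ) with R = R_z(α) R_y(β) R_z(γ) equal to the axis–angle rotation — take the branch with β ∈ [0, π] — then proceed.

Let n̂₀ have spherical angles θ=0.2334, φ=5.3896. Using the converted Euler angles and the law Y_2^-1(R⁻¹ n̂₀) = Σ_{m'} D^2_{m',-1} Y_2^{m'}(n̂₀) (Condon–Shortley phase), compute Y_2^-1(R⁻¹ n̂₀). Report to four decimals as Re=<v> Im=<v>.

Axis–angle → zyz. n̂ = (sinθₙcosφₙ, sinθₙsinφₙ, cosθₙ) = (+0.177134, -0.892090, -0.415692), ω = 1.3535.
R = I cosω + sinω [n̂]ₓ + (1−cosω) n̂n̂ᵀ gives
  R = [+0.240202, +0.281965, -0.928870; -0.529868, +0.839842, +0.117918; +0.813353, +0.463854, +0.351136]
β = atan2(√(R₁₃²+R₂₃²), R₃₃) = 1.212012; α = atan2(R₂₃, R₁₃) mod 2π = 3.015320; γ = atan2(R₃₂, −R₃₁) mod 2π = 2.623298
Need the full column D^2_{m',-1} for m'=−2..2 at α=3.0153, β=1.2120, γ=2.6233.
cos(β/2)=0.821930, sin(β/2)=0.569589
d^2_{-2,-1}: single k=1 term ⇒ +0.632551;  D = -0.453745+0.440722i
d^2_{-1,-1}: k∈[0..1] ⇒ +0.456392 -0.657527 = -0.201135;  D = -0.160779+0.120853i
d^2_{0,-1}: k∈[0..1] ⇒ -0.774713 +0.372045 = -0.402668;  D = +0.349784-0.199482i
d^2_{1,-1}: k∈[0..1] ⇒ +0.657527 -0.105256 = +0.552271;  D = +0.510375-0.211000i
d^2_{2,-1}: single k=0 term ⇒ -0.303773;  D = +0.293110-0.079781i
Y_2^{m'}(θ=0.2334,φ=5.3896) and Σ D·Y over m':
  (-0.4537+0.4407i)·(-0.0044+0.0202i)  (-0.1608+0.1209i)·(+0.1089+0.1355i)  (+0.3498-0.1995i)·(+0.5802+0.0000i)  (+0.5104-0.2110i)·(-0.1089+0.1355i)  (+0.2931-0.0798i)·(-0.0044-0.0202i)
Y_2^-1(R⁻¹ n̂) = +0.132246-0.048897i

Re=0.1322 Im=-0.0489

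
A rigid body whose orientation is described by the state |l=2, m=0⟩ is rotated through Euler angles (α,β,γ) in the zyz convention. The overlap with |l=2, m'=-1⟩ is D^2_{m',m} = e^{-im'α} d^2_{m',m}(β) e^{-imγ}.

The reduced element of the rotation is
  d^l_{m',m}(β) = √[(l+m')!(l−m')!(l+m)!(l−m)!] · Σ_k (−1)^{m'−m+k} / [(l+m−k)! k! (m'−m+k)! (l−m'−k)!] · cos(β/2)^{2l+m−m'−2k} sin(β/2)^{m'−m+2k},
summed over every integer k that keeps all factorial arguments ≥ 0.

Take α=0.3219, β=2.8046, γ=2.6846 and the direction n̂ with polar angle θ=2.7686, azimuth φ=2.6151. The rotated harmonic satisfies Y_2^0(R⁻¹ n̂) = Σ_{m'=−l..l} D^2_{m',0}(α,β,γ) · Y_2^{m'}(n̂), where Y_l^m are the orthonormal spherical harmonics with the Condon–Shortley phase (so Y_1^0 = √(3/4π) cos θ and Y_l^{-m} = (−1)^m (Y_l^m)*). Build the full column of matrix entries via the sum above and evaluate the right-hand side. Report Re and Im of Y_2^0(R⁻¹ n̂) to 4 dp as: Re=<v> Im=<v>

Re=0.2889 Im=0.0000

Need the full column D^2_{m',0} for m'=−2..2 at α=0.3219, β=2.8046, γ=2.6846.
cos(β/2)=0.167700, sin(β/2)=0.985838
d^2_{-2,0}: single k=2 term ⇒ +0.066950;  D = +0.053548+0.040186i
d^2_{-1,0}: k∈[1..2] ⇒ +0.011389 -0.393573 = -0.382185;  D = -0.362554-0.120912i
d^2_{0,0}: k∈[0..2] ⇒ +0.000791 -0.109330 +0.944544 = +0.836005;  D = +0.836005+0.000000i
d^2_{1,0}: k∈[0..1] ⇒ -0.011389 +0.393573 = +0.382185;  D = +0.362554-0.120912i
d^2_{2,0}: single k=0 term ⇒ +0.066950;  D = +0.053548-0.040186i
Y_2^{m'}(θ=2.7686,φ=2.6151) and Σ D·Y over m':
  (+0.0535+0.0402i)·(+0.0254+0.0446i)  (-0.3626-0.1209i)·(+0.2267+0.1317i)  (+0.8360+0.0000i)·(+0.5051+0.0000i)  (+0.3626-0.1209i)·(-0.2267+0.1317i)  (+0.0535-0.0402i)·(+0.0254-0.0446i)
Y_2^0(R⁻¹ n̂) = +0.288942-0.000000i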